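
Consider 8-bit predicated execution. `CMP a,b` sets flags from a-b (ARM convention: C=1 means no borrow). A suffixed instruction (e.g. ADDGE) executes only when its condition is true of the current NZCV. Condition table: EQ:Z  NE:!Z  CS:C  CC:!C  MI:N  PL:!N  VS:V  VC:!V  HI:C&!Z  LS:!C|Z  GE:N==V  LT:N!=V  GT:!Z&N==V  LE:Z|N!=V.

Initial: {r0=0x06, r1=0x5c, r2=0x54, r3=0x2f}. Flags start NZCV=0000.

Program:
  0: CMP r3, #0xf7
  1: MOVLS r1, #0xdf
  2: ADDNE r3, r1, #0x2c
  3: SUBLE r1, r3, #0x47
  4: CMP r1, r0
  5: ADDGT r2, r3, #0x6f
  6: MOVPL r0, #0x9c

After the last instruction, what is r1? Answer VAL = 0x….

VAL = 0xdf

0: ✓ CMP  NZCV=0000
1: ✓ MOVLS  r1←0xdf
2: ✓ ADDNE  r3←0x0b
3: · SUBLE
4: ✓ CMP  NZCV=1010
5: · ADDGT
6: · MOVPL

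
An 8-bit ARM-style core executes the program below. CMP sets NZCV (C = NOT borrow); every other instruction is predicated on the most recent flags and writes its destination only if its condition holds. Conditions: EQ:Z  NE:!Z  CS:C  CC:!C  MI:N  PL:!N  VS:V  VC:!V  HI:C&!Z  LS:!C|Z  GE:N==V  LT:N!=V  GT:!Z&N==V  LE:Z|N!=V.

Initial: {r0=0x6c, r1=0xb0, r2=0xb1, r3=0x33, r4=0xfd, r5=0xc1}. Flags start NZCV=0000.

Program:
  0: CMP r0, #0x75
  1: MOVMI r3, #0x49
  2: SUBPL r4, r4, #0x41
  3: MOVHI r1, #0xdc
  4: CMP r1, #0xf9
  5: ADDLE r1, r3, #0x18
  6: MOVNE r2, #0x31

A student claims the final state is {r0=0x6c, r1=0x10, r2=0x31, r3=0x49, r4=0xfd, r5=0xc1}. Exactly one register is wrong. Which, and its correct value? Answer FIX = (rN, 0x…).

FIX = (r1, 0x61)

[0] flags=1000 → (cmp)
[1] flags=1000 MI?T → r3=0x49
[2] flags=1000 PL?F → skip
[3] flags=1000 HI?F → skip
[4] flags=1000 → (cmp)
[5] flags=1000 LE?T → r1=0x61
[6] flags=1000 NE?T → r2=0x31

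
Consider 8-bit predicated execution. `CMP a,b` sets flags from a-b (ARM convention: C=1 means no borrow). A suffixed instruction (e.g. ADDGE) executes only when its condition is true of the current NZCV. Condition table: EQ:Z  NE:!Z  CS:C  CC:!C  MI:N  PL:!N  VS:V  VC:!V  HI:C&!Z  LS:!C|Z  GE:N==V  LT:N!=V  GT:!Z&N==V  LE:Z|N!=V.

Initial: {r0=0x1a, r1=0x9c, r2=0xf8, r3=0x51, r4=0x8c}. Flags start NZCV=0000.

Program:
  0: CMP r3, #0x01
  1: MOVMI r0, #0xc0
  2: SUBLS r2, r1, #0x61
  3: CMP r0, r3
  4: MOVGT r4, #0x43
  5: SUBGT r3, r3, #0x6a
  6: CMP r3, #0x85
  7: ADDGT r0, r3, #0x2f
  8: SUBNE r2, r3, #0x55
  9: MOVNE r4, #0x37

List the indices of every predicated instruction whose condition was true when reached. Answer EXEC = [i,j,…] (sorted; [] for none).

EXEC = [7,8,9]

0: ✓ CMP  NZCV=0010
1: · MOVMI
2: · SUBLS
3: ✓ CMP  NZCV=1000
4: · MOVGT
5: · SUBGT
6: ✓ CMP  NZCV=1001
7: ✓ ADDGT  r0←0x80
8: ✓ SUBNE  r2←0xfc
9: ✓ MOVNE  r4←0x37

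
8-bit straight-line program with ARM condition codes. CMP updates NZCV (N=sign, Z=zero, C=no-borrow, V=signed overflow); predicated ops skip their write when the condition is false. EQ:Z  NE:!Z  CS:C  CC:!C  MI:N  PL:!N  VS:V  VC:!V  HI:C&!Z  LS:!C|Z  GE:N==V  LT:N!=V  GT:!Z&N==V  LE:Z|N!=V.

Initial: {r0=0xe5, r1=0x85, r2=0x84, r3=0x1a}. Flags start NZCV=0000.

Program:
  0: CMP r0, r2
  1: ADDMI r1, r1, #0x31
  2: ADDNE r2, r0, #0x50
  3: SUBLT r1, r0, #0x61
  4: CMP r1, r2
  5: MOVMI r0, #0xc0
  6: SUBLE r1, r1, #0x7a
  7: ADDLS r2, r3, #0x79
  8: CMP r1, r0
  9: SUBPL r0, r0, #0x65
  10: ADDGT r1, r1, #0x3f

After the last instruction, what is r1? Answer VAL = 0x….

VAL = 0x4a

0: ✓ CMP  NZCV=0010
1: · ADDMI
2: ✓ ADDNE  r2←0x35
3: · SUBLT
4: ✓ CMP  NZCV=0011
5: · MOVMI
6: ✓ SUBLE  r1←0x0b
7: · ADDLS
8: ✓ CMP  NZCV=0000
9: ✓ SUBPL  r0←0x80
10: ✓ ADDGT  r1←0x4a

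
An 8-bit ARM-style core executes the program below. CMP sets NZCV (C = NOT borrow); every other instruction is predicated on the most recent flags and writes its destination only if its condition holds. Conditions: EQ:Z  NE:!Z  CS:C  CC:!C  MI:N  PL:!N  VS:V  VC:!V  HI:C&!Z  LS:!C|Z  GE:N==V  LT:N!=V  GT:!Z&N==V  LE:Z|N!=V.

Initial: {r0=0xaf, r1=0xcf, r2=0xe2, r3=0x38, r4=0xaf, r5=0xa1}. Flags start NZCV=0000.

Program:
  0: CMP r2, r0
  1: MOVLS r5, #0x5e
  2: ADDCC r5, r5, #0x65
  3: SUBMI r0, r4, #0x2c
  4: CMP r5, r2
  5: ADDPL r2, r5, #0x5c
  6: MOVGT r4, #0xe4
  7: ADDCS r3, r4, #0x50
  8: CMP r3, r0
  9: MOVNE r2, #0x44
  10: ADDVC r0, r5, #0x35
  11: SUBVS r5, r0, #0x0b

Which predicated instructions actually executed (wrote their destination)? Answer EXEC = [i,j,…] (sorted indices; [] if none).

EXEC = [9,11]

[0] flags=0010 → (cmp)
[1] flags=0010 LS?F → skip
[2] flags=0010 CC?F → skip
[3] flags=0010 MI?F → skip
[4] flags=1000 → (cmp)
[5] flags=1000 PL?F → skip
[6] flags=1000 GT?F → skip
[7] flags=1000 CS?F → skip
[8] flags=1001 → (cmp)
[9] flags=1001 NE?T → r2=0x44
[10] flags=1001 VC?F → skip
[11] flags=1001 VS?T → r5=0xa4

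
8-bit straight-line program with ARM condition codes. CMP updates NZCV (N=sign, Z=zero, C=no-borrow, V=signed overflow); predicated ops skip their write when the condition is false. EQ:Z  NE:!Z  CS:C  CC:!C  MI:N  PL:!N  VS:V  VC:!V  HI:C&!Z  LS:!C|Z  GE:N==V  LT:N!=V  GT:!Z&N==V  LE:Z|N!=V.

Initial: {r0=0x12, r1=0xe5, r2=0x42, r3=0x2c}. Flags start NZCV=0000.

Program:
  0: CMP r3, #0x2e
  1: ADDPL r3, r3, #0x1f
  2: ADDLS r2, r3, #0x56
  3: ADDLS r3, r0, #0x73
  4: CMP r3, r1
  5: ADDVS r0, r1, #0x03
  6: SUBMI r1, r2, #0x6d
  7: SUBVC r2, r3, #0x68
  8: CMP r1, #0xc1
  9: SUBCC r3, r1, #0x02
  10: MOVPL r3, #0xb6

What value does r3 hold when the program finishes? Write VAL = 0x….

[0] flags=1000 → (cmp)
[1] flags=1000 PL?F → skip
[2] flags=1000 LS?T → r2=0x82
[3] flags=1000 LS?T → r3=0x85
[4] flags=1000 → (cmp)
[5] flags=1000 VS?F → skip
[6] flags=1000 MI?T → r1=0x15
[7] flags=1000 VC?T → r2=0x1d
[8] flags=0000 → (cmp)
[9] flags=0000 CC?T → r3=0x13
[10] flags=0000 PL?T → r3=0xb6

VAL = 0xb6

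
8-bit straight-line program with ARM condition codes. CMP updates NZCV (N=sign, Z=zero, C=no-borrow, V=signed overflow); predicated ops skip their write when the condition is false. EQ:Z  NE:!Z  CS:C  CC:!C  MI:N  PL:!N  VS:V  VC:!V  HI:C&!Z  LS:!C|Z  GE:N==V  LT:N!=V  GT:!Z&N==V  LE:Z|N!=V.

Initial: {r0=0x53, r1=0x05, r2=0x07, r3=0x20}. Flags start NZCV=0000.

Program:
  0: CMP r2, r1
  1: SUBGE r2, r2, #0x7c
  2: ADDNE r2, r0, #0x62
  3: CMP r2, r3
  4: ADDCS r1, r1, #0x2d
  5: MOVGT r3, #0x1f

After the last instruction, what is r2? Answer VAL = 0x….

VAL = 0xb5

0: ✓ CMP  NZCV=0010
1: ✓ SUBGE  r2←0x8b
2: ✓ ADDNE  r2←0xb5
3: ✓ CMP  NZCV=1010
4: ✓ ADDCS  r1←0x32
5: · MOVGT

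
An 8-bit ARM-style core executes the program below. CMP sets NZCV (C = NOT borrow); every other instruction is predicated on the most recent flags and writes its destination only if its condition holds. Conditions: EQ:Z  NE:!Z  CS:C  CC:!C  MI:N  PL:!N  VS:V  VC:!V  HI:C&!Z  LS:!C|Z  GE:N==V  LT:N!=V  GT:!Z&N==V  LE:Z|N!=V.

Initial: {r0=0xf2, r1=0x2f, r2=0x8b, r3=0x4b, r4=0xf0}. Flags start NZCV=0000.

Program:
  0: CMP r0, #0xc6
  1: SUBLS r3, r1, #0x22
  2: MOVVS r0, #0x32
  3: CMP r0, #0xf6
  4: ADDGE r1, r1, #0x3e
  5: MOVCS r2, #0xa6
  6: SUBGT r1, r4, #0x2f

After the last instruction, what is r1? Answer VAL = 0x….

VAL = 0x2f

0: ✓ CMP  NZCV=0010
1: · SUBLS
2: · MOVVS
3: ✓ CMP  NZCV=1000
4: · ADDGE
5: · MOVCS
6: · SUBGT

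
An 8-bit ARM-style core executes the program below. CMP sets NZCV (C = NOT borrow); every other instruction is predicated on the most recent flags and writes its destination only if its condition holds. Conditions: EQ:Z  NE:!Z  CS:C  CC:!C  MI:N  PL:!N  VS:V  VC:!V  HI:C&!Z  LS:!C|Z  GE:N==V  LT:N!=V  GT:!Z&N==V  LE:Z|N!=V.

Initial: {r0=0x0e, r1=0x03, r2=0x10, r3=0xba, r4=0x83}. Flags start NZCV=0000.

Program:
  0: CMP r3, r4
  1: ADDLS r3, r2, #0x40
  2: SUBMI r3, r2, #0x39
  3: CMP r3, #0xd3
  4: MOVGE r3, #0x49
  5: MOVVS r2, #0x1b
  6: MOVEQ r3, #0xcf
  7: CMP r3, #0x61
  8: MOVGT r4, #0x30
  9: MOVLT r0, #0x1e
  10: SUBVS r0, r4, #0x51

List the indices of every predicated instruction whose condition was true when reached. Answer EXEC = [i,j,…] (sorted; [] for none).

[0] flags=0010 → (cmp)
[1] flags=0010 LS?F → skip
[2] flags=0010 MI?F → skip
[3] flags=1000 → (cmp)
[4] flags=1000 GE?F → skip
[5] flags=1000 VS?F → skip
[6] flags=1000 EQ?F → skip
[7] flags=0011 → (cmp)
[8] flags=0011 GT?F → skip
[9] flags=0011 LT?T → r0=0x1e
[10] flags=0011 VS?T → r0=0x32

EXEC = [9,10]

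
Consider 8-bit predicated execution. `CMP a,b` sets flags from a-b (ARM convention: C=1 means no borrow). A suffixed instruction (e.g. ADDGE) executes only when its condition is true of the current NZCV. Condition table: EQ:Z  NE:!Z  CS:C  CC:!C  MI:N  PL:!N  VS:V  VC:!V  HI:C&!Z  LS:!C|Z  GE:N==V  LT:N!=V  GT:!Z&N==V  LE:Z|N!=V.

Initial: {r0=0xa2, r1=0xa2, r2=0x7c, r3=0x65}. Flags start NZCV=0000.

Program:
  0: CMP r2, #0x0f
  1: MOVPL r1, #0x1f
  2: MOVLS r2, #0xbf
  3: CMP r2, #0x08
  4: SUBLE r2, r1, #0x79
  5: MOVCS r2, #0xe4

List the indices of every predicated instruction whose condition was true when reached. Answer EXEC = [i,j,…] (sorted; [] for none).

[0] flags=0010 → (cmp)
[1] flags=0010 PL?T → r1=0x1f
[2] flags=0010 LS?F → skip
[3] flags=0010 → (cmp)
[4] flags=0010 LE?F → skip
[5] flags=0010 CS?T → r2=0xe4

EXEC = [1,5]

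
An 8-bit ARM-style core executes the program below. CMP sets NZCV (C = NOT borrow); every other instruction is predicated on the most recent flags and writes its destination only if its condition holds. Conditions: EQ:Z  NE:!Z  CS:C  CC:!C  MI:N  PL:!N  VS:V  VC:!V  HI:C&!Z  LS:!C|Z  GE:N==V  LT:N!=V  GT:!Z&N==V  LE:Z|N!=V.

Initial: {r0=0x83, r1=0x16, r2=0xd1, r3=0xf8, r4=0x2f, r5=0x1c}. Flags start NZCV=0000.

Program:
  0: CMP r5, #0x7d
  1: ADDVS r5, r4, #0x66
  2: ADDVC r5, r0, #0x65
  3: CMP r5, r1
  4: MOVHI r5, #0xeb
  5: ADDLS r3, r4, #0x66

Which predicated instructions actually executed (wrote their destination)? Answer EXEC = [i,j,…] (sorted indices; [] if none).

EXEC = [2,4]

[0] flags=1000 → (cmp)
[1] flags=1000 VS?F → skip
[2] flags=1000 VC?T → r5=0xe8
[3] flags=1010 → (cmp)
[4] flags=1010 HI?T → r5=0xeb
[5] flags=1010 LS?F → skip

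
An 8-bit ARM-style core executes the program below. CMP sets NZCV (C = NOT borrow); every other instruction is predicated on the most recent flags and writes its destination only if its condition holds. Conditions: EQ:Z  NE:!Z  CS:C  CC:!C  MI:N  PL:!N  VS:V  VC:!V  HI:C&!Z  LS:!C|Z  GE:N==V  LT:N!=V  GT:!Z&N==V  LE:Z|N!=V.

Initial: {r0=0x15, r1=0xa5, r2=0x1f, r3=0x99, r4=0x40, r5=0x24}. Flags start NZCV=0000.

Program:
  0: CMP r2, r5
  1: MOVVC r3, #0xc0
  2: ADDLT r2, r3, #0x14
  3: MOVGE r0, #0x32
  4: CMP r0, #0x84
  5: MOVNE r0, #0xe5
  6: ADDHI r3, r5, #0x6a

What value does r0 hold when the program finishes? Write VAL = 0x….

0: ✓ CMP  NZCV=1000
1: ✓ MOVVC  r3←0xc0
2: ✓ ADDLT  r2←0xd4
3: · MOVGE
4: ✓ CMP  NZCV=1001
5: ✓ MOVNE  r0←0xe5
6: · ADDHI

VAL = 0xe5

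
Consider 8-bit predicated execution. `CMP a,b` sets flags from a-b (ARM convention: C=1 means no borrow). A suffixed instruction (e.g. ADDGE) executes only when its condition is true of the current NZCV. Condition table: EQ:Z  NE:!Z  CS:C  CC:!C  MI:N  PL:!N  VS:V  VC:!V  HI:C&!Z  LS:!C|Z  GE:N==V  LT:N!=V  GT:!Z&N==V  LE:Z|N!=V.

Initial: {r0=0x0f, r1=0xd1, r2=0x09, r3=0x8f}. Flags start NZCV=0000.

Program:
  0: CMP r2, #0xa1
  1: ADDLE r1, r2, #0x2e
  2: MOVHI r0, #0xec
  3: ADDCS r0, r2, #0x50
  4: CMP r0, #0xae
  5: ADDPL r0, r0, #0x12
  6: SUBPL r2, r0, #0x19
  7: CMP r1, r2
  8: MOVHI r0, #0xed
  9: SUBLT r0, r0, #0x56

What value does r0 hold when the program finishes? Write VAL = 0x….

VAL = 0x97

[0] flags=0000 → (cmp)
[1] flags=0000 LE?F → skip
[2] flags=0000 HI?F → skip
[3] flags=0000 CS?F → skip
[4] flags=0000 → (cmp)
[5] flags=0000 PL?T → r0=0x21
[6] flags=0000 PL?T → r2=0x08
[7] flags=1010 → (cmp)
[8] flags=1010 HI?T → r0=0xed
[9] flags=1010 LT?T → r0=0x97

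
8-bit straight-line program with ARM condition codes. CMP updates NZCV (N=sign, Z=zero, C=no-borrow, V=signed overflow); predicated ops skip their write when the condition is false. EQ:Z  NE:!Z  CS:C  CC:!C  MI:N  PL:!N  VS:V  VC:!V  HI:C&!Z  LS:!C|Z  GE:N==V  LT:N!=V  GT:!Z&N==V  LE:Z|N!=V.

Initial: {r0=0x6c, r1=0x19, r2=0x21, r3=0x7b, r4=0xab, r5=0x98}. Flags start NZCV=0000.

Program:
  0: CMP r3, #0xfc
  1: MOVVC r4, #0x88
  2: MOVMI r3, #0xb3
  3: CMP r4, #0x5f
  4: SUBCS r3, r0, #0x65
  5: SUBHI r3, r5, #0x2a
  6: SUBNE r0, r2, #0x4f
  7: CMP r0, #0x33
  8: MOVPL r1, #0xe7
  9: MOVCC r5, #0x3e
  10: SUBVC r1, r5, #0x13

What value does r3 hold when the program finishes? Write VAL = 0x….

VAL = 0x6e

0: ✓ CMP  NZCV=0000
1: ✓ MOVVC  r4←0x88
2: · MOVMI
3: ✓ CMP  NZCV=0011
4: ✓ SUBCS  r3←0x07
5: ✓ SUBHI  r3←0x6e
6: ✓ SUBNE  r0←0xd2
7: ✓ CMP  NZCV=1010
8: · MOVPL
9: · MOVCC
10: ✓ SUBVC  r1←0x85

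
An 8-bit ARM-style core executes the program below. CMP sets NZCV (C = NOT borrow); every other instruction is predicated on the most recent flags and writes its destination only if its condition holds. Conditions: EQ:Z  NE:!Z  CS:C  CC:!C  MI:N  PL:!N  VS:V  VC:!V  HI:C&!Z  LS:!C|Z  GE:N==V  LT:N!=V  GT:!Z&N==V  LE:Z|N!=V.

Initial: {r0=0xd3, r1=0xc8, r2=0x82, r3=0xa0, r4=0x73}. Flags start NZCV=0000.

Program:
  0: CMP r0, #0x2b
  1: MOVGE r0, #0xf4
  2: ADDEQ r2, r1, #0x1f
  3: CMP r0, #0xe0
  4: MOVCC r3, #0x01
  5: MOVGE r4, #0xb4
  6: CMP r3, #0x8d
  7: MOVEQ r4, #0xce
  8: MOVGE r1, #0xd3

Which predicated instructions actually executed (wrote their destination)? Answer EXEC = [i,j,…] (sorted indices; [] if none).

EXEC = [4,8]

[0] flags=1010 → (cmp)
[1] flags=1010 GE?F → skip
[2] flags=1010 EQ?F → skip
[3] flags=1000 → (cmp)
[4] flags=1000 CC?T → r3=0x01
[5] flags=1000 GE?F → skip
[6] flags=0000 → (cmp)
[7] flags=0000 EQ?F → skip
[8] flags=0000 GE?T → r1=0xd3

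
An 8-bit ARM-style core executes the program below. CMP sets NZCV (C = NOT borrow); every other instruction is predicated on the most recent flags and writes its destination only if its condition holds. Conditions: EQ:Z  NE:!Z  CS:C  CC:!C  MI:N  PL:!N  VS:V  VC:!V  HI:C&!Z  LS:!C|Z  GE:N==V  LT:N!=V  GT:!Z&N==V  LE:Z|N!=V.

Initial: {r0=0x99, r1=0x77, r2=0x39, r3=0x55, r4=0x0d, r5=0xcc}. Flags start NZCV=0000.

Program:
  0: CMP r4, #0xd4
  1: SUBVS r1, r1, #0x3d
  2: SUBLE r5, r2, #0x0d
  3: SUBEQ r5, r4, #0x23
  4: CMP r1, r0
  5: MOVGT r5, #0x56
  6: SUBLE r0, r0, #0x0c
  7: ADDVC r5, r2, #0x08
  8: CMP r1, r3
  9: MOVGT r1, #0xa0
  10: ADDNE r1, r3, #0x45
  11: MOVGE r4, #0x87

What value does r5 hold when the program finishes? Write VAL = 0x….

0: ✓ CMP  NZCV=0000
1: · SUBVS
2: · SUBLE
3: · SUBEQ
4: ✓ CMP  NZCV=1001
5: ✓ MOVGT  r5←0x56
6: · SUBLE
7: · ADDVC
8: ✓ CMP  NZCV=0010
9: ✓ MOVGT  r1←0xa0
10: ✓ ADDNE  r1←0x9a
11: ✓ MOVGE  r4←0x87

VAL = 0x56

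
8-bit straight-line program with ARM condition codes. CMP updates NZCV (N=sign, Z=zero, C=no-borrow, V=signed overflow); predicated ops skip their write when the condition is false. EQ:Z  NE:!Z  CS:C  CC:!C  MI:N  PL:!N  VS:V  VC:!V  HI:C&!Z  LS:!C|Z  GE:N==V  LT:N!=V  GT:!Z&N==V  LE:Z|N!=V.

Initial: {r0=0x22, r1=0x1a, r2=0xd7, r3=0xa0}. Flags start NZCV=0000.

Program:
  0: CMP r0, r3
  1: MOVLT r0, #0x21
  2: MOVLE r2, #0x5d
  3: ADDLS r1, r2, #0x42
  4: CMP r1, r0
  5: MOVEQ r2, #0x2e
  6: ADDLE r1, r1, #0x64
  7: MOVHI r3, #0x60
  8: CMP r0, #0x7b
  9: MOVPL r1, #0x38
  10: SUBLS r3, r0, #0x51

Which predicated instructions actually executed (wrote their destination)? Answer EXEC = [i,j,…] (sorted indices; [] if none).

0: ✓ CMP  NZCV=1001
1: · MOVLT
2: · MOVLE
3: ✓ ADDLS  r1←0x19
4: ✓ CMP  NZCV=1000
5: · MOVEQ
6: ✓ ADDLE  r1←0x7d
7: · MOVHI
8: ✓ CMP  NZCV=1000
9: · MOVPL
10: ✓ SUBLS  r3←0xd1

EXEC = [3,6,10]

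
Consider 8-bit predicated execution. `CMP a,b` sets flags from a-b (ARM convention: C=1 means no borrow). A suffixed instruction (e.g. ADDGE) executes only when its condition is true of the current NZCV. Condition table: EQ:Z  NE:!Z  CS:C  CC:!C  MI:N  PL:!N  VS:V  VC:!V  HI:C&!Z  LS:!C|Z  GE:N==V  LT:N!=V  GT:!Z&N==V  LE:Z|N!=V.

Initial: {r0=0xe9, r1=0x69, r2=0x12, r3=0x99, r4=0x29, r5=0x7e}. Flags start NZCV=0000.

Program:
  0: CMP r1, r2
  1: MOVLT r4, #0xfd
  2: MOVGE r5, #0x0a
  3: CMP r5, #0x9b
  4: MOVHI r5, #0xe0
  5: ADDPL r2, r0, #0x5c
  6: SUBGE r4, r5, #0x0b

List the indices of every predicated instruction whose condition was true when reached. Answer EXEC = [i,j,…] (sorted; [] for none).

EXEC = [2,5,6]

0: ✓ CMP  NZCV=0010
1: · MOVLT
2: ✓ MOVGE  r5←0x0a
3: ✓ CMP  NZCV=0000
4: · MOVHI
5: ✓ ADDPL  r2←0x45
6: ✓ SUBGE  r4←0xff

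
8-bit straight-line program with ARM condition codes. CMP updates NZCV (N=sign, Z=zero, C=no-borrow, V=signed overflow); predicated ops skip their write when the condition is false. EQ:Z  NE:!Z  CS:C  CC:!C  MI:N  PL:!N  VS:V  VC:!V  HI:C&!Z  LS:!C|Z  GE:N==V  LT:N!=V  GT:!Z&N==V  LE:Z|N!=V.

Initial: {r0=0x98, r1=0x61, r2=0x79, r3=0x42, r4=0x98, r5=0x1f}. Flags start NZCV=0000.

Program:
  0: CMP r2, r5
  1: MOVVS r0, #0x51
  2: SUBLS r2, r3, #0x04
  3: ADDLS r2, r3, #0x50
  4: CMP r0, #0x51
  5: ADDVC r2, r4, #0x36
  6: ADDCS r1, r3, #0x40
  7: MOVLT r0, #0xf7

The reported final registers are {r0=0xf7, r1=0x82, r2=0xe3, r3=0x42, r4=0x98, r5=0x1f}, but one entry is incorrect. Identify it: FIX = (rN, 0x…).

FIX = (r2, 0x79)

0: ✓ CMP  NZCV=0010
1: · MOVVS
2: · SUBLS
3: · ADDLS
4: ✓ CMP  NZCV=0011
5: · ADDVC
6: ✓ ADDCS  r1←0x82
7: ✓ MOVLT  r0←0xf7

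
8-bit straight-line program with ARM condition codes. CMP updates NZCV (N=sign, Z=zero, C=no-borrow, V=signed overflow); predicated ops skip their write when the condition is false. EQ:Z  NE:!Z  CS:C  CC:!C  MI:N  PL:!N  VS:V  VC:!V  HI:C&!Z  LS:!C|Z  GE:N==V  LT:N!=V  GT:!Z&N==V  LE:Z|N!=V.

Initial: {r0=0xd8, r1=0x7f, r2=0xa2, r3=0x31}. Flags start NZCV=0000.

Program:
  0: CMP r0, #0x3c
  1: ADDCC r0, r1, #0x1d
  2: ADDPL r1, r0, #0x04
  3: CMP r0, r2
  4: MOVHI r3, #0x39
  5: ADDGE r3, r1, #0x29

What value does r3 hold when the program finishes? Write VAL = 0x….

[0] flags=1010 → (cmp)
[1] flags=1010 CC?F → skip
[2] flags=1010 PL?F → skip
[3] flags=0010 → (cmp)
[4] flags=0010 HI?T → r3=0x39
[5] flags=0010 GE?T → r3=0xa8

VAL = 0xa8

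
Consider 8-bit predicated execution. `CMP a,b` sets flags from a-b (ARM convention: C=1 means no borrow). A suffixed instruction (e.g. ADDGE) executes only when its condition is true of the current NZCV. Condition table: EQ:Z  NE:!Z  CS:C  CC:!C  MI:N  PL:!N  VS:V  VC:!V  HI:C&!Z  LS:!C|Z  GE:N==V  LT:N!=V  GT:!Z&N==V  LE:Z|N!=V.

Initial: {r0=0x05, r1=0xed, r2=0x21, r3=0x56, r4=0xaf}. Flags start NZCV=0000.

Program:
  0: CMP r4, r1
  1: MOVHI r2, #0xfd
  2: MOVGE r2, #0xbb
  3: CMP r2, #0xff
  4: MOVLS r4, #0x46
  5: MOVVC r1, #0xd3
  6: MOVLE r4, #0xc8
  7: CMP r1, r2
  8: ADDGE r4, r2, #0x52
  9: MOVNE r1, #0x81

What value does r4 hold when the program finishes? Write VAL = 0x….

VAL = 0x46

0: ✓ CMP  NZCV=1000
1: · MOVHI
2: · MOVGE
3: ✓ CMP  NZCV=0000
4: ✓ MOVLS  r4←0x46
5: ✓ MOVVC  r1←0xd3
6: · MOVLE
7: ✓ CMP  NZCV=1010
8: · ADDGE
9: ✓ MOVNE  r1←0x81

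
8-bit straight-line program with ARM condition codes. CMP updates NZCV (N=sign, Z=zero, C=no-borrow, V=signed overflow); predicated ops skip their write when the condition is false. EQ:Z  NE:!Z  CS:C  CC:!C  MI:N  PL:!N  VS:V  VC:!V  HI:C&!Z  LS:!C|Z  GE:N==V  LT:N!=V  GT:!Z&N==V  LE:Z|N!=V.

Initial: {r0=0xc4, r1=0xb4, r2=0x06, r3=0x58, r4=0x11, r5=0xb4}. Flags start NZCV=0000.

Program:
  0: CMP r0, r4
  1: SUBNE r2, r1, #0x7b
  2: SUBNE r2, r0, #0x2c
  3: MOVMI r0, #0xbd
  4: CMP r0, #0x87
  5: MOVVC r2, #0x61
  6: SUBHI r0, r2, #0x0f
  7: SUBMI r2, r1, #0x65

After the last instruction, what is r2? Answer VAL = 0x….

VAL = 0x61

[0] flags=1010 → (cmp)
[1] flags=1010 NE?T → r2=0x39
[2] flags=1010 NE?T → r2=0x98
[3] flags=1010 MI?T → r0=0xbd
[4] flags=0010 → (cmp)
[5] flags=0010 VC?T → r2=0x61
[6] flags=0010 HI?T → r0=0x52
[7] flags=0010 MI?F → skip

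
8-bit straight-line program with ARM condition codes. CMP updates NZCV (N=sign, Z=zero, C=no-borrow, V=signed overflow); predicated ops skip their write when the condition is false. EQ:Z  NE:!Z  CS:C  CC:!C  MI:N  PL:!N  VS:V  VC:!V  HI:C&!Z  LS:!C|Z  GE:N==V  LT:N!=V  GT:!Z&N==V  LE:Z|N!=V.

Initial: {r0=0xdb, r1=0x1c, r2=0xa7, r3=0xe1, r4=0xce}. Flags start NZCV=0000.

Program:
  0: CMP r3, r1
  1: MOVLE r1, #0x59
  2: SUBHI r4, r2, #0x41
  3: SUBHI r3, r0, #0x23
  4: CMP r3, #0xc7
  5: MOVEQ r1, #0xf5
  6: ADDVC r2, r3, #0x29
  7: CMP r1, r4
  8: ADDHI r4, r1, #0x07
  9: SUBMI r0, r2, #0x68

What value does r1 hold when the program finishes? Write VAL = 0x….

0: ✓ CMP  NZCV=1010
1: ✓ MOVLE  r1←0x59
2: ✓ SUBHI  r4←0x66
3: ✓ SUBHI  r3←0xb8
4: ✓ CMP  NZCV=1000
5: · MOVEQ
6: ✓ ADDVC  r2←0xe1
7: ✓ CMP  NZCV=1000
8: · ADDHI
9: ✓ SUBMI  r0←0x79

VAL = 0x59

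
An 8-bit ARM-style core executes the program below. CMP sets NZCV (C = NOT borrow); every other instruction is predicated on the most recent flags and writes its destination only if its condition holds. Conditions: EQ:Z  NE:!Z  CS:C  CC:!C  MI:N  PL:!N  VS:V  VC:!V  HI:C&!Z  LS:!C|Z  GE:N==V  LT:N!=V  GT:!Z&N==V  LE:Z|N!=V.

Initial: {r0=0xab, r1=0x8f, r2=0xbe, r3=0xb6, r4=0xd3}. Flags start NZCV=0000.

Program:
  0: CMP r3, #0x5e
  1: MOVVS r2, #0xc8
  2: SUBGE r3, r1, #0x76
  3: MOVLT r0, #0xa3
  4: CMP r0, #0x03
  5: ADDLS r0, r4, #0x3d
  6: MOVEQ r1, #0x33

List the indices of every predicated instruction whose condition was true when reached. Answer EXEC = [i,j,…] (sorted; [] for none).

EXEC = [1,3]

[0] flags=0011 → (cmp)
[1] flags=0011 VS?T → r2=0xc8
[2] flags=0011 GE?F → skip
[3] flags=0011 LT?T → r0=0xa3
[4] flags=1010 → (cmp)
[5] flags=1010 LS?F → skip
[6] flags=1010 EQ?F → skip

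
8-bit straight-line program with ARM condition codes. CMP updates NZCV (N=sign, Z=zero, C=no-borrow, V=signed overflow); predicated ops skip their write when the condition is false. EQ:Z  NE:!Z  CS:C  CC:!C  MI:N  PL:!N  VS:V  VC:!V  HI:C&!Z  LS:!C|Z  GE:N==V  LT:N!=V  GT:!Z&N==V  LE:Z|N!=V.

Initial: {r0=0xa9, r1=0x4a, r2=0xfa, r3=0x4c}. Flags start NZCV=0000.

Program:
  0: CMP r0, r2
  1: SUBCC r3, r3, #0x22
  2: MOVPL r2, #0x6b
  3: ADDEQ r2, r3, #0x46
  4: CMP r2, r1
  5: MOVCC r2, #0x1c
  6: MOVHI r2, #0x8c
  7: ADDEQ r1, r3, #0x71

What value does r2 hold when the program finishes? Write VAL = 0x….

VAL = 0x8c

0: ✓ CMP  NZCV=1000
1: ✓ SUBCC  r3←0x2a
2: · MOVPL
3: · ADDEQ
4: ✓ CMP  NZCV=1010
5: · MOVCC
6: ✓ MOVHI  r2←0x8c
7: · ADDEQ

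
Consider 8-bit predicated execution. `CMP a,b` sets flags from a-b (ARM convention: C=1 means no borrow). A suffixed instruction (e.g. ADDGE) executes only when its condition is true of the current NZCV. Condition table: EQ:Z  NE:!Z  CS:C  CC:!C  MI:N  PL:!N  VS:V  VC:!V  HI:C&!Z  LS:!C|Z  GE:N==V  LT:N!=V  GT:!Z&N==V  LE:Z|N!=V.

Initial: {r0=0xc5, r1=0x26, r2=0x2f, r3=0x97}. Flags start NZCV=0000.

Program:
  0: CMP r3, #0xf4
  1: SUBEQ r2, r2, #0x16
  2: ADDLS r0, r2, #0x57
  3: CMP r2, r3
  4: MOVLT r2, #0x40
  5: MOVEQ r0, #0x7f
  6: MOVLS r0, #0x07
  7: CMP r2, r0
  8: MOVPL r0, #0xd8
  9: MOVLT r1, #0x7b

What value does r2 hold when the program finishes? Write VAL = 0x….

VAL = 0x2f

[0] flags=1000 → (cmp)
[1] flags=1000 EQ?F → skip
[2] flags=1000 LS?T → r0=0x86
[3] flags=1001 → (cmp)
[4] flags=1001 LT?F → skip
[5] flags=1001 EQ?F → skip
[6] flags=1001 LS?T → r0=0x07
[7] flags=0010 → (cmp)
[8] flags=0010 PL?T → r0=0xd8
[9] flags=0010 LT?F → skip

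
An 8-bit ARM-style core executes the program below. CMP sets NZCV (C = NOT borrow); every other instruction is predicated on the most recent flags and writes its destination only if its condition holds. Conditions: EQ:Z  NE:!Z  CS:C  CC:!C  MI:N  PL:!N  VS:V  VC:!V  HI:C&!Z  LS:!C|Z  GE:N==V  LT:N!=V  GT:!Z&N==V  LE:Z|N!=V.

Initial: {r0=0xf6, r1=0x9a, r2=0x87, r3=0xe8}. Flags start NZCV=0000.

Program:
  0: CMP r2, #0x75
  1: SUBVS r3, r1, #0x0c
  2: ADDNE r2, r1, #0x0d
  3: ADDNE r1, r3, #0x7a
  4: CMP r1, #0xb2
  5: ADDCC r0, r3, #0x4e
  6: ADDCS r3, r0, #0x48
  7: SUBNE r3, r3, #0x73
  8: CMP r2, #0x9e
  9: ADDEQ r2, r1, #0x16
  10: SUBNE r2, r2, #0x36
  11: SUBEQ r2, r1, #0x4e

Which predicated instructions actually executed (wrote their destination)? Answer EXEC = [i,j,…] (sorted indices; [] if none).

0: ✓ CMP  NZCV=0011
1: ✓ SUBVS  r3←0x8e
2: ✓ ADDNE  r2←0xa7
3: ✓ ADDNE  r1←0x08
4: ✓ CMP  NZCV=0000
5: ✓ ADDCC  r0←0xdc
6: · ADDCS
7: ✓ SUBNE  r3←0x1b
8: ✓ CMP  NZCV=0010
9: · ADDEQ
10: ✓ SUBNE  r2←0x71
11: · SUBEQ

EXEC = [1,2,3,5,7,10]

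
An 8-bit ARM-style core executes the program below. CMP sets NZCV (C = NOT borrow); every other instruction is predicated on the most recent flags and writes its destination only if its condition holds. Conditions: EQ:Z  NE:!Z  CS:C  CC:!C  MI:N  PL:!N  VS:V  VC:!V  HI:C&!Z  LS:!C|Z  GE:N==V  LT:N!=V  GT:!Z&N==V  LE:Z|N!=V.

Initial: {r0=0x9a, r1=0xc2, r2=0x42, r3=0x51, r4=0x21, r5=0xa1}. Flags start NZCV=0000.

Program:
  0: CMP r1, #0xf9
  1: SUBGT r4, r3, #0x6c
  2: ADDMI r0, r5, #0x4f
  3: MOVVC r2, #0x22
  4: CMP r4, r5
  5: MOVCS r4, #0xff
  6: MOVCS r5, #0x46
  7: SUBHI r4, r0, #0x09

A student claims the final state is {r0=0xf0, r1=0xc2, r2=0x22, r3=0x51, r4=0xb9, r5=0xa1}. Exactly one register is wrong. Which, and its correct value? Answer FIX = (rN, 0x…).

[0] flags=1000 → (cmp)
[1] flags=1000 GT?F → skip
[2] flags=1000 MI?T → r0=0xf0
[3] flags=1000 VC?T → r2=0x22
[4] flags=1001 → (cmp)
[5] flags=1001 CS?F → skip
[6] flags=1001 CS?F → skip
[7] flags=1001 HI?F → skip

FIX = (r4, 0x21)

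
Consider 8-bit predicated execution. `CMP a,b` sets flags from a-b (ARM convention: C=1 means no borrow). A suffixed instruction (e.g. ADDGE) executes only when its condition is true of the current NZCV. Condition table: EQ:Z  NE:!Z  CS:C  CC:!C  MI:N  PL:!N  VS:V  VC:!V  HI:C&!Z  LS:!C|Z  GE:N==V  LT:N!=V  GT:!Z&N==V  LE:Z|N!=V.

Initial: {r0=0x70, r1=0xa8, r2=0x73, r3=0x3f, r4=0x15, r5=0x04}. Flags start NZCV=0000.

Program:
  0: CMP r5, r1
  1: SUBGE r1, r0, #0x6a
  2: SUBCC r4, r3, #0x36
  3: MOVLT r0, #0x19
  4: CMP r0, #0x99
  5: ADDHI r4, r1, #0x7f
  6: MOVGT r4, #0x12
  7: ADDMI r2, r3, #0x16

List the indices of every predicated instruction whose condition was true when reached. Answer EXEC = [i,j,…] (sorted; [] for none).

0: ✓ CMP  NZCV=0000
1: ✓ SUBGE  r1←0x06
2: ✓ SUBCC  r4←0x09
3: · MOVLT
4: ✓ CMP  NZCV=1001
5: · ADDHI
6: ✓ MOVGT  r4←0x12
7: ✓ ADDMI  r2←0x55

EXEC = [1,2,6,7]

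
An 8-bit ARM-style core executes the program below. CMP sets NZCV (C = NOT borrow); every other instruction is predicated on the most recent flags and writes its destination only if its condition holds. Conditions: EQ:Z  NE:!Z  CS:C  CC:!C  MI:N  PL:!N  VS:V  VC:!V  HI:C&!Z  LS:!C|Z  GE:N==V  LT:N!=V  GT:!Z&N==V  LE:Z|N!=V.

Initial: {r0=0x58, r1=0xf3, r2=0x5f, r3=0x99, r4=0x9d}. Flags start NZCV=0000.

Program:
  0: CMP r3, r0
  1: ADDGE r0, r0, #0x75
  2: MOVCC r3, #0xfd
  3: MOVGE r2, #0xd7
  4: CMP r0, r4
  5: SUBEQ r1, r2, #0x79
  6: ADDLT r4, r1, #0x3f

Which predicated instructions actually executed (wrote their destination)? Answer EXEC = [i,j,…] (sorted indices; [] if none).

0: ✓ CMP  NZCV=0011
1: · ADDGE
2: · MOVCC
3: · MOVGE
4: ✓ CMP  NZCV=1001
5: · SUBEQ
6: · ADDLT

EXEC = []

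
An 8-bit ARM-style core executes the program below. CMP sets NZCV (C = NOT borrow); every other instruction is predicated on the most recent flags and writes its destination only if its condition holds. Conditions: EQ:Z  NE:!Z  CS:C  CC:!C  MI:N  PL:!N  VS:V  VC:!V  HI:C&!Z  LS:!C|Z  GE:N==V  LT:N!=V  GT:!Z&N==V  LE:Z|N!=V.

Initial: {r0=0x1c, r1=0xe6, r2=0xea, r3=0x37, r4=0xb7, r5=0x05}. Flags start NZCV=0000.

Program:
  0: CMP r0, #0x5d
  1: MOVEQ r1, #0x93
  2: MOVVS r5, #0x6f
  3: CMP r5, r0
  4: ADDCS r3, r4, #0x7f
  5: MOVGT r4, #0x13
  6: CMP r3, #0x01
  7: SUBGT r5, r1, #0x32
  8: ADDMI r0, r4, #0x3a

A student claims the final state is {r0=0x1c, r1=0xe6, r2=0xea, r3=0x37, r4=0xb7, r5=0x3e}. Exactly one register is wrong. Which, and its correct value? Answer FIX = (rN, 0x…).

FIX = (r5, 0xb4)

0: ✓ CMP  NZCV=1000
1: · MOVEQ
2: · MOVVS
3: ✓ CMP  NZCV=1000
4: · ADDCS
5: · MOVGT
6: ✓ CMP  NZCV=0010
7: ✓ SUBGT  r5←0xb4
8: · ADDMI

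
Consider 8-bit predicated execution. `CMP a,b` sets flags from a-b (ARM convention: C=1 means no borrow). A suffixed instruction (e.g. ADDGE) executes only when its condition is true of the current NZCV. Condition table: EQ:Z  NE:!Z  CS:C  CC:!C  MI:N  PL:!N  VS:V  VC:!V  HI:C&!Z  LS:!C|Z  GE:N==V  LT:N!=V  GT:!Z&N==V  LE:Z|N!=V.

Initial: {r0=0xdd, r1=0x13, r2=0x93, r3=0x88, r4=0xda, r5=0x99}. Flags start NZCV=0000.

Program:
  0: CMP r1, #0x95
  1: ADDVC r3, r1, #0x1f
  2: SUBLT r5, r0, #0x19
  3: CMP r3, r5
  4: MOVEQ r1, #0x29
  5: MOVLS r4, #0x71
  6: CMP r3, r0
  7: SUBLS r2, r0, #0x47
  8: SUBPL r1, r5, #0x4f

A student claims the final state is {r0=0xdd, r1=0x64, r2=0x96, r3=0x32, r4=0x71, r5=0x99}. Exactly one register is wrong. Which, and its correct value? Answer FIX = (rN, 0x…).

0: ✓ CMP  NZCV=0000
1: ✓ ADDVC  r3←0x32
2: · SUBLT
3: ✓ CMP  NZCV=1001
4: · MOVEQ
5: ✓ MOVLS  r4←0x71
6: ✓ CMP  NZCV=0000
7: ✓ SUBLS  r2←0x96
8: ✓ SUBPL  r1←0x4a

FIX = (r1, 0x4a)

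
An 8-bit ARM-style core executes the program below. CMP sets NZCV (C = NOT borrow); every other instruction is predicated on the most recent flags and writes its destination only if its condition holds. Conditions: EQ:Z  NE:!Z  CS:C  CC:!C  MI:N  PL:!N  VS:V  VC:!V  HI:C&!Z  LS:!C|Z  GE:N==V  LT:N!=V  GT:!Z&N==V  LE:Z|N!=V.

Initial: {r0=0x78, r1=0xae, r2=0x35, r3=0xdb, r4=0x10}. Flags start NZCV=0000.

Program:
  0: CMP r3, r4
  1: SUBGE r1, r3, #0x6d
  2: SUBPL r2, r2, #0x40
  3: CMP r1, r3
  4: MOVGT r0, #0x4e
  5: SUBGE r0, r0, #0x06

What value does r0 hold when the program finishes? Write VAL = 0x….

VAL = 0x78

[0] flags=1010 → (cmp)
[1] flags=1010 GE?F → skip
[2] flags=1010 PL?F → skip
[3] flags=1000 → (cmp)
[4] flags=1000 GT?F → skip
[5] flags=1000 GE?F → skip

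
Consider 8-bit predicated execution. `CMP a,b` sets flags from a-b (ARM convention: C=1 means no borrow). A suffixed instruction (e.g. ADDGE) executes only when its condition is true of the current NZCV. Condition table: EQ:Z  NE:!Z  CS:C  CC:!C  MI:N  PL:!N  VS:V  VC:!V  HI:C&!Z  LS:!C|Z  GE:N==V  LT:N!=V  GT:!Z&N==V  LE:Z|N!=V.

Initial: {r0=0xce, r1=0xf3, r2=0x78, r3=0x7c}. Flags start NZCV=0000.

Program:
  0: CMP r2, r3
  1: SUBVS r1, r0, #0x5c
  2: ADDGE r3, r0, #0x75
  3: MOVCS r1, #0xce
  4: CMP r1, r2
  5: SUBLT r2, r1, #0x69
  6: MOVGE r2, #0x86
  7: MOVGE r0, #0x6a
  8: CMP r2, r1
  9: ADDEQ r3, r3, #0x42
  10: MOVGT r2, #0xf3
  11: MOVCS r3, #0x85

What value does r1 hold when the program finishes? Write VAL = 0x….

0: ✓ CMP  NZCV=1000
1: · SUBVS
2: · ADDGE
3: · MOVCS
4: ✓ CMP  NZCV=0011
5: ✓ SUBLT  r2←0x8a
6: · MOVGE
7: · MOVGE
8: ✓ CMP  NZCV=1000
9: · ADDEQ
10: · MOVGT
11: · MOVCS

VAL = 0xf3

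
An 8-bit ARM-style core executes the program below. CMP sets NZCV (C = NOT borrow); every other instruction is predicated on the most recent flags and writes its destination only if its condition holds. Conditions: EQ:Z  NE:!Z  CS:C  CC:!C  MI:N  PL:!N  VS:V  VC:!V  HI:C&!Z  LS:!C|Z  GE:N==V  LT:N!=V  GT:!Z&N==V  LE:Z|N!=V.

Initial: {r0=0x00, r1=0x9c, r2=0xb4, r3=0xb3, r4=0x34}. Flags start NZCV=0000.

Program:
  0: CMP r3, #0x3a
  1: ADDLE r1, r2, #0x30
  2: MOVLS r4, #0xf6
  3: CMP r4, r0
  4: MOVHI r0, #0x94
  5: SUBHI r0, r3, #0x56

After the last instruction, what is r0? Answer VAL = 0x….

VAL = 0x5d

[0] flags=0011 → (cmp)
[1] flags=0011 LE?T → r1=0xe4
[2] flags=0011 LS?F → skip
[3] flags=0010 → (cmp)
[4] flags=0010 HI?T → r0=0x94
[5] flags=0010 HI?T → r0=0x5d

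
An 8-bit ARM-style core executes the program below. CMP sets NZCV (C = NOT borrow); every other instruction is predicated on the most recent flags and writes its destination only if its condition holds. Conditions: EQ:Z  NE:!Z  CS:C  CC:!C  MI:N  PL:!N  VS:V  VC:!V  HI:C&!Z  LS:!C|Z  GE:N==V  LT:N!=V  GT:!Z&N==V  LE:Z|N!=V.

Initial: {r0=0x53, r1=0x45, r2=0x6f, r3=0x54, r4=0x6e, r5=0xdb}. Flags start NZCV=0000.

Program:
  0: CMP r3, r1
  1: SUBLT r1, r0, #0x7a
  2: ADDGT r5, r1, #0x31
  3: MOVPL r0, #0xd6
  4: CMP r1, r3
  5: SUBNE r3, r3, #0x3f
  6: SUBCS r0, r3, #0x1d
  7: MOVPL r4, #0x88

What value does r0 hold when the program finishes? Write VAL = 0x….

[0] flags=0010 → (cmp)
[1] flags=0010 LT?F → skip
[2] flags=0010 GT?T → r5=0x76
[3] flags=0010 PL?T → r0=0xd6
[4] flags=1000 → (cmp)
[5] flags=1000 NE?T → r3=0x15
[6] flags=1000 CS?F → skip
[7] flags=1000 PL?F → skip

VAL = 0xd6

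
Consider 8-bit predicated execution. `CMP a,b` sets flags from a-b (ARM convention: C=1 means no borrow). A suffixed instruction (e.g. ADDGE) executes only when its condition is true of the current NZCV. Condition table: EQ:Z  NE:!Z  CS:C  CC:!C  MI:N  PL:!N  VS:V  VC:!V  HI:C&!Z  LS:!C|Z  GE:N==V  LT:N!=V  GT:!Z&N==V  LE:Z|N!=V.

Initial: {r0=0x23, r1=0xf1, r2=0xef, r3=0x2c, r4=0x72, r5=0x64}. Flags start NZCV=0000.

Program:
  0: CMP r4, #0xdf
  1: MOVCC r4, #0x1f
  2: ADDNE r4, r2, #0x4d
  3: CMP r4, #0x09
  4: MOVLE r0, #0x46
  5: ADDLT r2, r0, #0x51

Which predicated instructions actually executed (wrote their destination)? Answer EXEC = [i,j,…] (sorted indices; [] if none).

EXEC = [1,2]

[0] flags=1001 → (cmp)
[1] flags=1001 CC?T → r4=0x1f
[2] flags=1001 NE?T → r4=0x3c
[3] flags=0010 → (cmp)
[4] flags=0010 LE?F → skip
[5] flags=0010 LT?F → skip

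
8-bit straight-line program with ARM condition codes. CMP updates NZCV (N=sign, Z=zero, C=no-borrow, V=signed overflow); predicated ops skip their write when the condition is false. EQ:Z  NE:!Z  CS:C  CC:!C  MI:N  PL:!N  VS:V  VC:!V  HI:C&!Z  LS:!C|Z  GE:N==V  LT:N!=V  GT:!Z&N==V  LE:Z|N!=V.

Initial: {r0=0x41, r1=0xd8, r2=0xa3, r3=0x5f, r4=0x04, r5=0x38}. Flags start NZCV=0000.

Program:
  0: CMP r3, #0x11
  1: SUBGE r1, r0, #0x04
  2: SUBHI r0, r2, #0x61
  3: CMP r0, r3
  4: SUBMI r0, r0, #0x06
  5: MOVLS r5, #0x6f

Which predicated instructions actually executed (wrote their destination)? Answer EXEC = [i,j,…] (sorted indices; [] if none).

EXEC = [1,2,4,5]

0: ✓ CMP  NZCV=0010
1: ✓ SUBGE  r1←0x3d
2: ✓ SUBHI  r0←0x42
3: ✓ CMP  NZCV=1000
4: ✓ SUBMI  r0←0x3c
5: ✓ MOVLS  r5←0x6f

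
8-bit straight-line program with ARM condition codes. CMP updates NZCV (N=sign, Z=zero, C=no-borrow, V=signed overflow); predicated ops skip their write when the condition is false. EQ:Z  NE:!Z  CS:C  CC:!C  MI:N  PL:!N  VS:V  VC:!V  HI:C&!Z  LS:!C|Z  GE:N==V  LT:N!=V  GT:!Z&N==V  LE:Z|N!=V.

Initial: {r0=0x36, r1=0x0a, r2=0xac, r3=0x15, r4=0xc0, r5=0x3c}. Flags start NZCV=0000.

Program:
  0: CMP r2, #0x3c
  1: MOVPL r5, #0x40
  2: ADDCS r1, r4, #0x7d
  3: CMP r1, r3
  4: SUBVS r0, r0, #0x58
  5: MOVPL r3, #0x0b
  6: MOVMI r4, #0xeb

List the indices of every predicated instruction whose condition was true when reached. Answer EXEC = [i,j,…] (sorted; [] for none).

[0] flags=0011 → (cmp)
[1] flags=0011 PL?T → r5=0x40
[2] flags=0011 CS?T → r1=0x3d
[3] flags=0010 → (cmp)
[4] flags=0010 VS?F → skip
[5] flags=0010 PL?T → r3=0x0b
[6] flags=0010 MI?F → skip

EXEC = [1,2,5]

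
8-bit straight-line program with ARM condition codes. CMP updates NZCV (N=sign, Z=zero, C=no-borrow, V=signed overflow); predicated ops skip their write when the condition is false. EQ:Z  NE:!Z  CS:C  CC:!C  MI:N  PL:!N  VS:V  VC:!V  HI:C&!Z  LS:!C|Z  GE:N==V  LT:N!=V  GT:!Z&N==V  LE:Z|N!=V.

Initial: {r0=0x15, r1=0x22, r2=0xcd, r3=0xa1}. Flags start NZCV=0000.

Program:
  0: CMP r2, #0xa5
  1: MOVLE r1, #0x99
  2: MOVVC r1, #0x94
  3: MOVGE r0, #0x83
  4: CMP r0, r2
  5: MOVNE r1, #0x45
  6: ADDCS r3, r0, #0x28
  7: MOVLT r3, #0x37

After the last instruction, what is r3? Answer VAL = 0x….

VAL = 0x37

[0] flags=0010 → (cmp)
[1] flags=0010 LE?F → skip
[2] flags=0010 VC?T → r1=0x94
[3] flags=0010 GE?T → r0=0x83
[4] flags=1000 → (cmp)
[5] flags=1000 NE?T → r1=0x45
[6] flags=1000 CS?F → skip
[7] flags=1000 LT?T → r3=0x37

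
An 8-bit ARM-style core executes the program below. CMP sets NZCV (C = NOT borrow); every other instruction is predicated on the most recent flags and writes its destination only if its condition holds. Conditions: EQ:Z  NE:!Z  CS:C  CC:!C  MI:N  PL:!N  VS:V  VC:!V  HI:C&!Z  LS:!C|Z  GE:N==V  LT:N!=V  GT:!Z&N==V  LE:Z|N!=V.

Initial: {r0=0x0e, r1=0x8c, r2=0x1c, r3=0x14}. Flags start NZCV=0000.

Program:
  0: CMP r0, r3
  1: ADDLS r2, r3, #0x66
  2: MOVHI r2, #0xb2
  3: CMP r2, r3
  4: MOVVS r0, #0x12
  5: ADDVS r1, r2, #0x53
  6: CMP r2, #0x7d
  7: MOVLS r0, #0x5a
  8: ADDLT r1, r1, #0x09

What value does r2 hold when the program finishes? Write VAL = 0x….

0: ✓ CMP  NZCV=1000
1: ✓ ADDLS  r2←0x7a
2: · MOVHI
3: ✓ CMP  NZCV=0010
4: · MOVVS
5: · ADDVS
6: ✓ CMP  NZCV=1000
7: ✓ MOVLS  r0←0x5a
8: ✓ ADDLT  r1←0x95

VAL = 0x7a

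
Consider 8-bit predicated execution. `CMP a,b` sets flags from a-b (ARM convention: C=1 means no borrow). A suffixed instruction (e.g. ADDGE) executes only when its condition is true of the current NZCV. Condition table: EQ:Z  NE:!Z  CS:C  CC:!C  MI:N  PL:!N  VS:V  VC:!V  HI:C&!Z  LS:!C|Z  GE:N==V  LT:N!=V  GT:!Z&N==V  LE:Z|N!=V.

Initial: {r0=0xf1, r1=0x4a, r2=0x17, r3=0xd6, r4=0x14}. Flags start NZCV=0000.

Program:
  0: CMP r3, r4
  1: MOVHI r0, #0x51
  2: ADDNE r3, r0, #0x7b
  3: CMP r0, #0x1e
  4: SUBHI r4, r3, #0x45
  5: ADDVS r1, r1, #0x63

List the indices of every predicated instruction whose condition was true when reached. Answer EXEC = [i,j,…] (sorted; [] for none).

EXEC = [1,2,4]

[0] flags=1010 → (cmp)
[1] flags=1010 HI?T → r0=0x51
[2] flags=1010 NE?T → r3=0xcc
[3] flags=0010 → (cmp)
[4] flags=0010 HI?T → r4=0x87
[5] flags=0010 VS?F → skip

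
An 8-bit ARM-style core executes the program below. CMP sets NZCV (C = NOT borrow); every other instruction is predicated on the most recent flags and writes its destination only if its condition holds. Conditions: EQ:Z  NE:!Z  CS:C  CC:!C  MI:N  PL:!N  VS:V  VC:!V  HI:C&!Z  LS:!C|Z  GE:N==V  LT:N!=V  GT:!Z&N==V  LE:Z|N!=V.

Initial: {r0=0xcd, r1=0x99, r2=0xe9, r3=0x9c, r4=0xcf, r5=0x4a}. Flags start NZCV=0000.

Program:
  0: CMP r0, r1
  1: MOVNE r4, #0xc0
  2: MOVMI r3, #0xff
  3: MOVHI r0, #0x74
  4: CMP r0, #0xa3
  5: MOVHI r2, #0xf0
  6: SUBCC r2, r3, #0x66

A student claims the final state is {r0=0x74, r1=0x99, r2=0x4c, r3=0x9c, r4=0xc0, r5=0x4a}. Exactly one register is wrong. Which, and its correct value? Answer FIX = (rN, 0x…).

FIX = (r2, 0x36)

[0] flags=0010 → (cmp)
[1] flags=0010 NE?T → r4=0xc0
[2] flags=0010 MI?F → skip
[3] flags=0010 HI?T → r0=0x74
[4] flags=1001 → (cmp)
[5] flags=1001 HI?F → skip
[6] flags=1001 CC?T → r2=0x36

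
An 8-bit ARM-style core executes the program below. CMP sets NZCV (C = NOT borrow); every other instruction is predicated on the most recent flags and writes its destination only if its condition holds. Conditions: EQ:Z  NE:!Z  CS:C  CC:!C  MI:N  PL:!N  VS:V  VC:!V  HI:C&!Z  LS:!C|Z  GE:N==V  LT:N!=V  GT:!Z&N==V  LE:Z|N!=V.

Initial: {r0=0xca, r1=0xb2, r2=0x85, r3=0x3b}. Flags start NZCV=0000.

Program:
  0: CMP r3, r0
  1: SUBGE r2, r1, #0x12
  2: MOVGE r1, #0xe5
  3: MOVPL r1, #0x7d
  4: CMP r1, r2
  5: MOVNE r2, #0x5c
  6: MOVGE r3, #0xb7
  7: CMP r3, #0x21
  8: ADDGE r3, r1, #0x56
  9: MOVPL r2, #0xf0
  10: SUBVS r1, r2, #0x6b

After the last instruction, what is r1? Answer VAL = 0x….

VAL = 0x7d

[0] flags=0000 → (cmp)
[1] flags=0000 GE?T → r2=0xa0
[2] flags=0000 GE?T → r1=0xe5
[3] flags=0000 PL?T → r1=0x7d
[4] flags=1001 → (cmp)
[5] flags=1001 NE?T → r2=0x5c
[6] flags=1001 GE?T → r3=0xb7
[7] flags=1010 → (cmp)
[8] flags=1010 GE?F → skip
[9] flags=1010 PL?F → skip
[10] flags=1010 VS?F → skip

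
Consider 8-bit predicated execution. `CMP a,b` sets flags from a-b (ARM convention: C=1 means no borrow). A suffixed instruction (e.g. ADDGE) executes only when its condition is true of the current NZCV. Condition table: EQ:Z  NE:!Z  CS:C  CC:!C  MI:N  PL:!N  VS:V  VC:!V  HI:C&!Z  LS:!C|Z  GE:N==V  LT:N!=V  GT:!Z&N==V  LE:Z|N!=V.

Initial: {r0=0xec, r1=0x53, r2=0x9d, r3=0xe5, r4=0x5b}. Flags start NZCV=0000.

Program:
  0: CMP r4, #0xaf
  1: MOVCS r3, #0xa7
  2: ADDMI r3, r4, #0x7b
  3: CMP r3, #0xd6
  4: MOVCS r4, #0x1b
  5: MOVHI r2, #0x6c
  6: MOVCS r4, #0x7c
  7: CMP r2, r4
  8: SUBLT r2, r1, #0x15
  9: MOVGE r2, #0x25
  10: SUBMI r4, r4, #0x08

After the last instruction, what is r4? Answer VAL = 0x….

VAL = 0x7c

0: ✓ CMP  NZCV=1001
1: · MOVCS
2: ✓ ADDMI  r3←0xd6
3: ✓ CMP  NZCV=0110
4: ✓ MOVCS  r4←0x1b
5: · MOVHI
6: ✓ MOVCS  r4←0x7c
7: ✓ CMP  NZCV=0011
8: ✓ SUBLT  r2←0x3e
9: · MOVGE
10: · SUBMI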